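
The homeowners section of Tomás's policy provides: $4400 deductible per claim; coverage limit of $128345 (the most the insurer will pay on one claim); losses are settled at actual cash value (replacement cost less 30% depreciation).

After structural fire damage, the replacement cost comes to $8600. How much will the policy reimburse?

$1620

At 30% depreciation, ACV = $8600 − $2580 = $6020.
Less the $4400 deductible: $6020 − $4400 = $1620.
$1620 ≤ $128345, so the limit doesn't bind; insurer pays $1620.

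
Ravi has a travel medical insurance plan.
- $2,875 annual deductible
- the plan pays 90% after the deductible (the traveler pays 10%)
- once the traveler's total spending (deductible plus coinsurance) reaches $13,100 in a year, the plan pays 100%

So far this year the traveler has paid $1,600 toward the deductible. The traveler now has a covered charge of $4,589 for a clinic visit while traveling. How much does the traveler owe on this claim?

$1,606.40

Deductible still to meet: $2,875 − $1,600 = $1,275.
That leaves $4,589 − $1,275 = $3,314 for coinsurance.
10% of $3,314 = $331.40 falls to the traveler.
So the traveler owes $1,275 + $331.40 = $1,606.40 before any cap.
Total out-of-pocket so far would be $1,600 + $1,606.40 = $3,206.40, below the $13,100 cap — no reduction.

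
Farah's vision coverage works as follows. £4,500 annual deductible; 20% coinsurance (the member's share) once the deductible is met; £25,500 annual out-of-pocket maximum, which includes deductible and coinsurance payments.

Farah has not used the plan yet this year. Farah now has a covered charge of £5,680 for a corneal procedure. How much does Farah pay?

£4,736

Nothing has been paid toward the £4,500 deductible, so the first £4,500 of this charge is applied there.
That leaves £5,680 − £4,500 = £1,180 for coinsurance.
20% of £1,180 = £236 falls to the member.
So the member owes £4,500 + £236 = £4,736 before any cap.
Year-to-date out-of-pocket becomes £0 + £4,736 = £4,736, still under the £25,500 maximum, so no cap applies.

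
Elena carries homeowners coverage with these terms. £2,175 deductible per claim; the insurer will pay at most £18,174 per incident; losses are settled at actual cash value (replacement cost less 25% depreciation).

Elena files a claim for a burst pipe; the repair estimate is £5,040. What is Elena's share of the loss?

Actual cash value after 25% depreciation: £5,040 × 75% = £3,780.
Less the £2,175 deductible: £3,780 − £2,175 = £1,605.
£1,605 is within the £18,174 limit, so the insurer pays £1,605.
The homeowner bears the rest of the original loss: £5,040 − £1,605 = £3,435.

£3,435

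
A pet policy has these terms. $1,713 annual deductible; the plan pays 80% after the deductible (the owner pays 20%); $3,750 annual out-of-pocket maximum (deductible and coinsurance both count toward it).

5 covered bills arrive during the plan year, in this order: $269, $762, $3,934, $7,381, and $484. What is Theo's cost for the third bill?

Claim 1 — $269: fully absorbed by the deductible. Owner pays $269; OOP now $269.
Claim 2 — $762: fully absorbed by the deductible. Owner pays $762; OOP now $1,031.
Claim 3 — $3,934: deductible takes $682, $3,252 remains; owner's 20% is $650.40. Owner owes $1,332.40 (running OOP $2,363.40).

$1,332.40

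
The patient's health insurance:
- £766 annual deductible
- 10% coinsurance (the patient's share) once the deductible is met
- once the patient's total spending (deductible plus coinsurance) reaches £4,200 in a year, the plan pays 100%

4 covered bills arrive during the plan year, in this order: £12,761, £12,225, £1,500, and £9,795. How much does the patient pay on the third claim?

£150

Claim 1 — £12,761: deductible takes £766, £11,995 remains; 10% of £11,995 = £1,199.50. Cost to patient: £1,965.50. OOP to date £1,965.50.
Claim 2 — £12,225: deductible already satisfied, so patient's share is 10% × £12,225 = £1,222.50. Patient owes £1,222.50 (running OOP £3,188).
Claim 3 — £1,500: 10% coinsurance on £1,500 = £150. Patient pays £150; OOP now £3,338.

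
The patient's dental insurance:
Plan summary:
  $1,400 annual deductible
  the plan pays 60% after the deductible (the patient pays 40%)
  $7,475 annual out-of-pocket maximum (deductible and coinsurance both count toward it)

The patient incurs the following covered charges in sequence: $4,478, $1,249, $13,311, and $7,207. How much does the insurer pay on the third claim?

$8,966.80

Claim 1 — $4,478: deductible takes $1,400, $3,078 remains; 40% of $3,078 = $1,231.20. Patient pays $2,631.20; OOP now $2,631.20. Plan pays $4,478 − $2,631.20 = $1,846.80.
Claim 2 — $1,249: deductible already satisfied, so patient's share is 40% × $1,249 = $499.60. Cost to patient: $499.60. OOP to date $3,130.80. Insurer: $1,249 − $499.60 = $749.40.
Claim 3 — $13,311: 40% coinsurance on $13,311 = $5,324.40. OOP would hit $8,455.20 > $7,475, so the cap limits the patient to $7,475 − $3,130.80 = $4,344.20. Insurer: $13,311 − $4,344.20 = $8,966.80.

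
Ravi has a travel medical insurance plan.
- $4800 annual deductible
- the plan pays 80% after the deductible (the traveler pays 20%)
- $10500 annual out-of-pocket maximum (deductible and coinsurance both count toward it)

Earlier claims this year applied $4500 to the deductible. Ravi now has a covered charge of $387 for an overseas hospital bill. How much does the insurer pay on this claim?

Deductible still to meet: $4800 − $4500 = $300.
After the $300 deductible portion, $387 − $300 = $87 is subject to coinsurance.
Traveler's 20% share of $87 is $17.40.
So the traveler owes $300 + $17.40 = $317.40 before any cap.
Cumulative spending $4500 + $317.40 = $4817.40 stays under the $10500 maximum.
The insurer covers the remainder: $387 − $317.40 = $69.60.

$69.60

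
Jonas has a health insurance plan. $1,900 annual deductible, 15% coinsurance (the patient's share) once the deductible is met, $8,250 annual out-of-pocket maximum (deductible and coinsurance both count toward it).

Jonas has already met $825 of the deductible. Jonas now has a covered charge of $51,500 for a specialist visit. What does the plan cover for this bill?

Remaining deductible: $1,900 − $825 = $1,075.
That leaves $51,500 − $1,075 = $50,425 for coinsurance.
Patient's 15% share of $50,425 is $7,563.75.
That puts the patient's cost at $1,075 + $7,563.75 = $8,638.75 before any cap.
Year-to-date out-of-pocket would reach $825 + $8,638.75 = $9,463.75, above the $8,250 maximum, so the patient pays only $8,250 − $825 = $7,425.
The insurer covers the remainder: $51,500 − $7,425 = $44,075.

$44,075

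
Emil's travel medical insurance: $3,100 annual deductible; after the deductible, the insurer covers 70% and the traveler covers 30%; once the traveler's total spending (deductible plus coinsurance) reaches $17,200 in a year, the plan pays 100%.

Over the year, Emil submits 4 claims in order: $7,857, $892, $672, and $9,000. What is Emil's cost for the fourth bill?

$2,700

Claim 1 ($7,857): deductible takes $3,100, $4,757 remains; traveler's 30% is $1,427.10. Traveler pays $4,527.10; OOP now $4,527.10.
Claim 2 ($892): 30% coinsurance on $892 = $267.60. Traveler pays $267.60; OOP now $4,794.70.
Claim 3 ($672): 30% coinsurance on $672 = $201.60. Traveler owes $201.60 (running OOP $4,996.30).
Claim 4 ($9,000): deductible met; 30% of $9,000 = $2,700. Traveler pays $2,700; OOP now $7,696.30.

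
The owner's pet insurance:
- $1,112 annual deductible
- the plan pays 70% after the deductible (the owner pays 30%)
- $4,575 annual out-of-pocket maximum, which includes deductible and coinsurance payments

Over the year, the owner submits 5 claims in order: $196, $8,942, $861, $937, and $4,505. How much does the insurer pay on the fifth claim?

Claim 1 — $196: fully absorbed by the deductible. Owner pays $196; OOP now $196. Insurer: $196 − $196 = $0.
Claim 2 — $8,942: deductible takes $916, $8,026 remains; coinsurance $8,026 × 30% = $2,407.80. Owner owes $3,323.80 (running OOP $3,519.80). Plan pays $8,942 − $3,323.80 = $5,618.20.
Claim 3 — $861: deductible already satisfied, so owner's share is 30% × $861 = $258.30. Owner owes $258.30 (running OOP $3,778.10). Insurer: $861 − $258.30 = $602.70.
Claim 4 — $937: deductible already satisfied, so owner's share is 30% × $937 = $281.10. Owner pays $281.10; OOP now $4,059.20. Plan pays $937 − $281.10 = $655.90.
Claim 5 — $4,505: 30% coinsurance on $4,505 = $1,351.50. Adding that to $4,059.20 gives $5,410.70, past the $4,575 cap; owner pays only $4,575 − $4,059.20 = $515.80. Plan pays $4,505 − $515.80 = $3,989.20.

$3,989.20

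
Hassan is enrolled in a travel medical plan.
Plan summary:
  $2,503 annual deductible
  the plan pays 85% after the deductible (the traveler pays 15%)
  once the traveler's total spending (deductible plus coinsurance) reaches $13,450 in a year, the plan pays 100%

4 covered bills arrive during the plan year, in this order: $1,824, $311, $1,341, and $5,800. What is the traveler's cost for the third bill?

$513.95

Claim 1 ($1,824): fully absorbed by the deductible. Cost to traveler: $1,824. OOP to date $1,824.
Claim 2 ($311): fully absorbed by the deductible. Cost to traveler: $311. OOP to date $2,135.
Claim 3 ($1,341): deductible takes $368, $973 remains; 15% of $973 = $145.95. Cost to traveler: $513.95. OOP to date $2,648.95.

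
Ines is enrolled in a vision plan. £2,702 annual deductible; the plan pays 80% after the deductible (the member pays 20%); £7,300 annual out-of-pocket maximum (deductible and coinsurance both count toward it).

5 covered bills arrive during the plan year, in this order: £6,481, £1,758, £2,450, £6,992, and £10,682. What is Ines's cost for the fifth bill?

£1,602.20

Claim 1 — £6,481: deductible takes £2,702, £3,779 remains; 20% of £3,779 = £755.80. Member pays £3,457.80; OOP now £3,457.80.
Claim 2 — £1,758: deductible met; 20% of £1,758 = £351.60. Cost to member: £351.60. OOP to date £3,809.40.
Claim 3 — £2,450: deductible already satisfied, so member's share is 20% × £2,450 = £490. Member owes £490 (running OOP £4,299.40).
Claim 4 — £6,992: 20% coinsurance on £6,992 = £1,398.40. Member owes £1,398.40 (running OOP £5,697.80).
Claim 5 — £10,682: deductible met; 20% of £10,682 = £2,136.40. Adding that to £5,697.80 gives £7,834.20, past the £7,300 cap; member pays only £7,300 − £5,697.80 = £1,602.20.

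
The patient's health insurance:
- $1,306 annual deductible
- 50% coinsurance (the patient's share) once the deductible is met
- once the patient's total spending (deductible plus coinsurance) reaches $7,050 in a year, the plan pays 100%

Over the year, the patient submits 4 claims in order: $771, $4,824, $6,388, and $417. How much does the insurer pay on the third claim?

$3,194

Bill 1, $771: fully absorbed by the deductible. Patient owes $771 (running OOP $771). Plan pays $771 − $771 = $0.
Bill 2, $4,824: $535 to deductible, leaving $4,289; 50% of $4,289 = $2,144.50. Patient pays $2,679.50; OOP now $3,450.50. Insurer: $4,824 − $2,679.50 = $2,144.50.
Bill 3, $6,388: deductible already satisfied, so patient's share is 50% × $6,388 = $3,194. Patient pays $3,194; OOP now $6,644.50. Insurer: $6,388 − $3,194 = $3,194.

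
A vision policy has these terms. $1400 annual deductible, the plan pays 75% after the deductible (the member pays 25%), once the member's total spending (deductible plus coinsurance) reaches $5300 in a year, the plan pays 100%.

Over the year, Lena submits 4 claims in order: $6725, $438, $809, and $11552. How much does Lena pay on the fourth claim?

$2257

Claim 1 — $6725: $1400 finishes the deductible; $5325 goes to coinsurance; member's 25% is $1331.25. Cost to member: $2731.25. OOP to date $2731.25.
Claim 2 — $438: 25% coinsurance on $438 = $109.50. Member owes $109.50 (running OOP $2840.75).
Claim 3 — $809: deductible met; 25% of $809 = $202.25. Member owes $202.25 (running OOP $3043).
Claim 4 — $11552: deductible already satisfied, so member's share is 25% × $11552 = $2888. Adding that to $3043 gives $5931, past the $5300 cap; member pays only $5300 − $3043 = $2257.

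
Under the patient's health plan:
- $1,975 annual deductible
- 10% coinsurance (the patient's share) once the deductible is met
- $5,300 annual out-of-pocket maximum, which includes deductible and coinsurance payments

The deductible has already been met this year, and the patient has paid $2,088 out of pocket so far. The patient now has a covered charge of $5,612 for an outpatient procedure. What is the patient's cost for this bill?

$561.20

The deductible is already satisfied, so the full bill goes to coinsurance.
10% of $5,612 = $561.20 falls to the patient.
Cumulative spending $2,088 + $561.20 = $2,649.20 stays under the $5,300 maximum.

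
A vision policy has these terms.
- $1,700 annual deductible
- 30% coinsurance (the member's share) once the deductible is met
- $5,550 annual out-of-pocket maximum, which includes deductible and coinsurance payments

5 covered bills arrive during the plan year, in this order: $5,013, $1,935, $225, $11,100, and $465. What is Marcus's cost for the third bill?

Claim 1 ($5,013): $1,700 to deductible, leaving $3,313; 30% of $3,313 = $993.90. Member pays $2,693.90; OOP now $2,693.90.
Claim 2 ($1,935): deductible met; 30% of $1,935 = $580.50. Member pays $580.50; OOP now $3,274.40.
Claim 3 ($225): 30% coinsurance on $225 = $67.50. Member pays $67.50; OOP now $3,341.90.

$67.50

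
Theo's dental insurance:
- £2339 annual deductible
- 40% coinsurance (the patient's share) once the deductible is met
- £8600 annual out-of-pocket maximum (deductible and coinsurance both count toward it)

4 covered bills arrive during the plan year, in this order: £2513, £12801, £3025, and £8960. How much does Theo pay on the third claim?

£1071

Claim 1 — £2513: £2339 to deductible, leaving £174; 40% of £174 = £69.60. Patient pays £2408.60; OOP now £2408.60.
Claim 2 — £12801: 40% coinsurance on £12801 = £5120.40. Patient owes £5120.40 (running OOP £7529).
Claim 3 — £3025: deductible already satisfied, so patient's share is 40% × £3025 = £1210. OOP would hit £8739 > £8600, so the cap limits the patient to £8600 − £7529 = £1071.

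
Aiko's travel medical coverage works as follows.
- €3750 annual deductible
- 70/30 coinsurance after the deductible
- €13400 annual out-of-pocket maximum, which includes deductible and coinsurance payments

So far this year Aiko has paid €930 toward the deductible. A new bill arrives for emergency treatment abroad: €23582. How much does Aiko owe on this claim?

Remaining deductible: €3750 − €930 = €2820.
After the €2820 deductible portion, €23582 − €2820 = €20762 is subject to coinsurance.
Coinsurance: €20762 × 30% = €6228.60.
Traveler responsibility before any cap: €2820 + €6228.60 = €9048.60.
Cumulative spending €930 + €9048.60 = €9978.60 stays under the €13400 maximum.

€9048.60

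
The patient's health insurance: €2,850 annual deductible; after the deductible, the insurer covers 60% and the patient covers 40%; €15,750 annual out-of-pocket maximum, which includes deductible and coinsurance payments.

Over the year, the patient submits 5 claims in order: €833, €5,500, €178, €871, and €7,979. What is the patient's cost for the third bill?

€71.20

#1 (€833): fully absorbed by the deductible. Patient pays €833; OOP now €833.
#2 (€5,500): €2,017 to deductible, leaving €3,483; 40% of €3,483 = €1,393.20. Patient owes €3,410.20 (running OOP €4,243.20).
#3 (€178): deductible already satisfied, so patient's share is 40% × €178 = €71.20. Patient owes €71.20 (running OOP €4,314.40).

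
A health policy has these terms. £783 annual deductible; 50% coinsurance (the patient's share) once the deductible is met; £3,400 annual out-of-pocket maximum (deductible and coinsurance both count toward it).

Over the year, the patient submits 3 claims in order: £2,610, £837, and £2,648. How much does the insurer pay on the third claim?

Claim 1 — £2,610: £783 to deductible, leaving £1,827; 50% of £1,827 = £913.50. Cost to patient: £1,696.50. OOP to date £1,696.50. Insurer: £2,610 − £1,696.50 = £913.50.
Claim 2 — £837: 50% coinsurance on £837 = £418.50. Patient pays £418.50; OOP now £2,115. Plan pays £837 − £418.50 = £418.50.
Claim 3 — £2,648: deductible already satisfied, so patient's share is 50% × £2,648 = £1,324. That would push OOP to £3,439, over the £3,400 cap, so patient pays £3,400 − £2,115 = £1,285. Insurer: £2,648 − £1,285 = £1,363.

£1,363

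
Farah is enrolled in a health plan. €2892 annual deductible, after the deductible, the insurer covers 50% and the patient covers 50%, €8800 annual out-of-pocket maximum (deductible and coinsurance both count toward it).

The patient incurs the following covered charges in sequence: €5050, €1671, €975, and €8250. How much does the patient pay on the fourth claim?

Bill 1, €5050: €2892 to deductible, leaving €2158; 50% of €2158 = €1079. Cost to patient: €3971. OOP to date €3971.
Bill 2, €1671: 50% coinsurance on €1671 = €835.50. Patient pays €835.50; OOP now €4806.50.
Bill 3, €975: deductible met; 50% of €975 = €487.50. Patient owes €487.50 (running OOP €5294).
Bill 4, €8250: deductible met; 50% of €8250 = €4125. Adding that to €5294 gives €9419, past the €8800 cap; patient pays only €8800 − €5294 = €3506.

€3506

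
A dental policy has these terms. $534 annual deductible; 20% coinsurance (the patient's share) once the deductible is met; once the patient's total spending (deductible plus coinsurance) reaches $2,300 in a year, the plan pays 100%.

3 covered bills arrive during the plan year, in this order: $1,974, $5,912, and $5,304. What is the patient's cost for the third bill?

Claim 1 ($1,974): $534 to deductible, leaving $1,440; coinsurance $1,440 × 20% = $288. Patient owes $822 (running OOP $822).
Claim 2 ($5,912): 20% coinsurance on $5,912 = $1,182.40. Cost to patient: $1,182.40. OOP to date $2,004.40.
Claim 3 ($5,304): deductible already satisfied, so patient's share is 20% × $5,304 = $1,060.80. OOP would hit $3,065.20 > $2,300, so the cap limits the patient to $2,300 − $2,004.40 = $295.60.

$295.60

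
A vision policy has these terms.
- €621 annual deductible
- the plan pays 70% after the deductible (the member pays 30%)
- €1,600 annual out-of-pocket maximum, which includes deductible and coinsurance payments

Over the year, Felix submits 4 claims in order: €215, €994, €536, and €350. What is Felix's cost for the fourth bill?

Claim 1 — €215: all of it applies to the deductible. Member owes €215 (running OOP €215).
Claim 2 — €994: deductible takes €406, €588 remains; coinsurance €588 × 30% = €176.40. Cost to member: €582.40. OOP to date €797.40.
Claim 3 — €536: deductible met; 30% of €536 = €160.80. Member pays €160.80; OOP now €958.20.
Claim 4 — €350: deductible already satisfied, so member's share is 30% × €350 = €105. Cost to member: €105. OOP to date €1,063.20.

€105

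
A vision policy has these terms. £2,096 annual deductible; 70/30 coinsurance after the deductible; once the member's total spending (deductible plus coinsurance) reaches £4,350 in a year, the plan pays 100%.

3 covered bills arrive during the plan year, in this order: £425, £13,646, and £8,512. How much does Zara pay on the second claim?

#1 (£425): entire amount goes to the deductible. Member pays £425; OOP now £425.
#2 (£13,646): £1,671 to deductible, leaving £11,975; member's 30% is £3,592.50. Together that's £1,671 + £3,592.50 = £5,263.50. That would push OOP to £5,688.50, over the £4,350 cap, so member pays £4,350 − £425 = £3,925.

£3,925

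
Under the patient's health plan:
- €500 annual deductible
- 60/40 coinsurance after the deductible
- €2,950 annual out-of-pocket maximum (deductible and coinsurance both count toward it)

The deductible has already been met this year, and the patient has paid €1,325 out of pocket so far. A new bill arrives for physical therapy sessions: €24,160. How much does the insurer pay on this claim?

€22,535

With the deductible met, the entire €24,160 is subject to coinsurance.
Coinsurance: €24,160 × 40% = €9,664.
Adding €9,664 to the €1,325 already spent would give €10,989, which exceeds the €2,950 cap; the patient pays just €2,950 − €1,325 = €1,625.
The plan picks up €24,160 − €1,625 = €22,535.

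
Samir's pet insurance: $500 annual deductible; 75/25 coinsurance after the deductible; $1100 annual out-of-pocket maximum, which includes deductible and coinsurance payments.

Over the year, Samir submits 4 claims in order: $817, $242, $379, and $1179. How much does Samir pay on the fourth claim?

Claim 1 — $817: $500 finishes the deductible; $317 goes to coinsurance; 25% of $317 = $79.25. Cost to owner: $579.25. OOP to date $579.25.
Claim 2 — $242: 25% coinsurance on $242 = $60.50. Owner owes $60.50 (running OOP $639.75).
Claim 3 — $379: 25% coinsurance on $379 = $94.75. Owner pays $94.75; OOP now $734.50.
Claim 4 — $1179: 25% coinsurance on $1179 = $294.75. Owner pays $294.75; OOP now $1029.25.

$294.75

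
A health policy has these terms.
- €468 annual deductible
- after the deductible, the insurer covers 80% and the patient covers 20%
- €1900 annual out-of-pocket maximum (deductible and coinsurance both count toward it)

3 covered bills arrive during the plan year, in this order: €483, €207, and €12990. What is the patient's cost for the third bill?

Claim 1 — €483: €468 finishes the deductible; €15 goes to coinsurance; 20% of €15 = €3. Patient owes €471 (running OOP €471).
Claim 2 — €207: deductible met; 20% of €207 = €41.40. Patient owes €41.40 (running OOP €512.40).
Claim 3 — €12990: deductible met; 20% of €12990 = €2598. OOP would hit €3110.40 > €1900, so the cap limits the patient to €1900 − €512.40 = €1387.60.

€1387.60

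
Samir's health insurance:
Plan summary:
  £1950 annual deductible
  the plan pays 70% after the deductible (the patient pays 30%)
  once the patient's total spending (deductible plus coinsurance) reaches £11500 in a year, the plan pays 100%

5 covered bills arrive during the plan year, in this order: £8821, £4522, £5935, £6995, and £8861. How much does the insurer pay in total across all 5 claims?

Bill 1, £8821: £1950 finishes the deductible; £6871 goes to coinsurance; 30% of £6871 = £2061.30. Patient owes £4011.30 (running OOP £4011.30). Insurer: £8821 − £4011.30 = £4809.70.
Bill 2, £4522: 30% coinsurance on £4522 = £1356.60. Patient pays £1356.60; OOP now £5367.90. Plan pays £4522 − £1356.60 = £3165.40.
Bill 3, £5935: 30% coinsurance on £5935 = £1780.50. Patient owes £1780.50 (running OOP £7148.40). Plan pays £5935 − £1780.50 = £4154.50.
Bill 4, £6995: deductible already satisfied, so patient's share is 30% × £6995 = £2098.50. Cost to patient: £2098.50. OOP to date £9246.90. Insurer: £6995 − £2098.50 = £4896.50.
Bill 5, £8861: deductible already satisfied, so patient's share is 30% × £8861 = £2658.30. OOP would hit £11905.20 > £11500, so the cap limits the patient to £11500 − £9246.90 = £2253.10. Plan pays £8861 − £2253.10 = £6607.90.
Insurer total = bills − patient's total = £35134 − £11500 = £23634.

£23634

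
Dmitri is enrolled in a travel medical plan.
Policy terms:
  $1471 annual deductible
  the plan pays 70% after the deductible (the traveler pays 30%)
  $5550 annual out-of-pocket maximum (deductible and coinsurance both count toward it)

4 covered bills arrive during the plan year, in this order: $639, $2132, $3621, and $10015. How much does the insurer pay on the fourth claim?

$7412.30

Claim 1 ($639): all of it applies to the deductible. Traveler pays $639; OOP now $639. Insurer: $639 − $639 = $0.
Claim 2 ($2132): $832 to deductible, leaving $1300; traveler's 30% is $390. Traveler owes $1222 (running OOP $1861). Insurer: $2132 − $1222 = $910.
Claim 3 ($3621): deductible met; 30% of $3621 = $1086.30. Cost to traveler: $1086.30. OOP to date $2947.30. Insurer: $3621 − $1086.30 = $2534.70.
Claim 4 ($10015): deductible met; 30% of $10015 = $3004.50. Adding that to $2947.30 gives $5951.80, past the $5550 cap; traveler pays only $5550 − $2947.30 = $2602.70. Plan pays $10015 − $2602.70 = $7412.30.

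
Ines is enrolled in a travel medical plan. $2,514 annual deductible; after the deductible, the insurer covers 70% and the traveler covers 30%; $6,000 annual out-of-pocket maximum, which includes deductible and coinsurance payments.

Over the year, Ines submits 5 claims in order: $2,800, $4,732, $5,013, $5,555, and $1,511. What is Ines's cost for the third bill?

Claim 1 ($2,800): deductible takes $2,514, $286 remains; traveler's 30% is $85.80. Traveler owes $2,599.80 (running OOP $2,599.80).
Claim 2 ($4,732): deductible already satisfied, so traveler's share is 30% × $4,732 = $1,419.60. Traveler pays $1,419.60; OOP now $4,019.40.
Claim 3 ($5,013): 30% coinsurance on $5,013 = $1,503.90. Cost to traveler: $1,503.90. OOP to date $5,523.30.

$1,503.90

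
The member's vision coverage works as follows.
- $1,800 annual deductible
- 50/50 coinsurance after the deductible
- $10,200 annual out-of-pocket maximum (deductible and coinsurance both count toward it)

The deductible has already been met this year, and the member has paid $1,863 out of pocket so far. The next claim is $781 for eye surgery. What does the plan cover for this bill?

With the deductible met, the entire $781 is subject to coinsurance.
Coinsurance: $781 × 50% = $390.50.
Cumulative spending $1,863 + $390.50 = $2,253.50 stays under the $10,200 maximum.
The plan picks up $781 − $390.50 = $390.50.

$390.50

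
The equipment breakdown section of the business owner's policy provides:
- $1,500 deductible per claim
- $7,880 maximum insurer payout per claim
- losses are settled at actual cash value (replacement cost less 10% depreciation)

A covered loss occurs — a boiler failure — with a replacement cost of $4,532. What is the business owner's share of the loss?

$1,953.20

At 10% depreciation, ACV = $4,532 − $453.20 = $4,078.80.
After the deductible, $4,078.80 − $1,500 = $2,578.80 remains.
$2,578.80 ≤ $7,880, so the limit doesn't bind; insurer pays $2,578.80.
Business owner's share is the uncovered remainder: $4,532 − $2,578.80 = $1,953.20.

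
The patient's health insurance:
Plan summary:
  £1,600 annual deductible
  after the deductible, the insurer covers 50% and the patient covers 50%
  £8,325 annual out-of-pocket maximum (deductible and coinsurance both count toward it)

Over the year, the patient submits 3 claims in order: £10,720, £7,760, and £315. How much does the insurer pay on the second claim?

Claim 1 (£10,720): deductible takes £1,600, £9,120 remains; patient's 50% is £4,560. Patient owes £6,160 (running OOP £6,160). Insurer: £10,720 − £6,160 = £4,560.
Claim 2 (£7,760): 50% coinsurance on £7,760 = £3,880. Adding that to £6,160 gives £10,040, past the £8,325 cap; patient pays only £8,325 − £6,160 = £2,165. Plan pays £7,760 − £2,165 = £5,595.

£5,595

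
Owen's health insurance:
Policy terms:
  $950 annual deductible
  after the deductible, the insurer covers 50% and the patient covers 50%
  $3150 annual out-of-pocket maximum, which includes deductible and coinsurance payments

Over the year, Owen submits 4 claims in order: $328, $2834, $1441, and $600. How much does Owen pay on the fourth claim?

Claim 1 ($328): entire amount goes to the deductible. Cost to patient: $328. OOP to date $328.
Claim 2 ($2834): $622 finishes the deductible; $2212 goes to coinsurance; patient's 50% is $1106. Patient pays $1728; OOP now $2056.
Claim 3 ($1441): deductible met; 50% of $1441 = $720.50. Cost to patient: $720.50. OOP to date $2776.50.
Claim 4 ($600): deductible already satisfied, so patient's share is 50% × $600 = $300. Cost to patient: $300. OOP to date $3076.50.

$300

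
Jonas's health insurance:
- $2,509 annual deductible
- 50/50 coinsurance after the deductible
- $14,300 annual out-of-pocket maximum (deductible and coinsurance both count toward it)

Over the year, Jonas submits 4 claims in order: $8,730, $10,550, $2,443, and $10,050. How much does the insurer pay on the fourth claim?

$7,866

Claim 1 ($8,730): deductible takes $2,509, $6,221 remains; patient's 50% is $3,110.50. Cost to patient: $5,619.50. OOP to date $5,619.50. Insurer: $8,730 − $5,619.50 = $3,110.50.
Claim 2 ($10,550): deductible already satisfied, so patient's share is 50% × $10,550 = $5,275. Patient pays $5,275; OOP now $10,894.50. Plan pays $10,550 − $5,275 = $5,275.
Claim 3 ($2,443): deductible met; 50% of $2,443 = $1,221.50. Cost to patient: $1,221.50. OOP to date $12,116. Plan pays $2,443 − $1,221.50 = $1,221.50.
Claim 4 ($10,050): 50% coinsurance on $10,050 = $5,025. That would push OOP to $17,141, over the $14,300 cap, so patient pays $14,300 − $12,116 = $2,184. Plan pays $10,050 − $2,184 = $7,866.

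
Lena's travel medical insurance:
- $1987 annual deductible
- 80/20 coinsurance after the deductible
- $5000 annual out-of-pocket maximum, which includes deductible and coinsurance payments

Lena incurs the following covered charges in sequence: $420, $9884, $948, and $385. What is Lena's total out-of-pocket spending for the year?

$3917

Claim 1 ($420): entire amount goes to the deductible. Traveler owes $420 (running OOP $420).
Claim 2 ($9884): $1567 to deductible, leaving $8317; 20% of $8317 = $1663.40. Traveler pays $3230.40; OOP now $3650.40.
Claim 3 ($948): deductible met; 20% of $948 = $189.60. Cost to traveler: $189.60. OOP to date $3840.
Claim 4 ($385): deductible met; 20% of $385 = $77. Traveler owes $77 (running OOP $3917).
Summing the traveler's payments: $420 + $3230.40 + $189.60 + $77 = $3917.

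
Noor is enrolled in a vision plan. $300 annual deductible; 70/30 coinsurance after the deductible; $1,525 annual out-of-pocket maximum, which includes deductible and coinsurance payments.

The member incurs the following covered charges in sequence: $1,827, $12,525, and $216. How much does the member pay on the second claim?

$766.90

Claim 1 — $1,827: $300 finishes the deductible; $1,527 goes to coinsurance; coinsurance $1,527 × 30% = $458.10. Member pays $758.10; OOP now $758.10.
Claim 2 — $12,525: deductible already satisfied, so member's share is 30% × $12,525 = $3,757.50. OOP would hit $4,515.60 > $1,525, so the cap limits the member to $1,525 − $758.10 = $766.90.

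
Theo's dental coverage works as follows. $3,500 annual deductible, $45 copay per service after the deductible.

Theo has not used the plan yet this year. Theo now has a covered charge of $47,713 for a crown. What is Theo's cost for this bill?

The full $3,500 deductible is still open; $3,500 of this bill applies to it.
That leaves $47,713 − $3,500 = $44,213 for the copay.
Copay on this service: $45.
That puts the patient's cost at $3,500 + $45 = $3,545.

$3,545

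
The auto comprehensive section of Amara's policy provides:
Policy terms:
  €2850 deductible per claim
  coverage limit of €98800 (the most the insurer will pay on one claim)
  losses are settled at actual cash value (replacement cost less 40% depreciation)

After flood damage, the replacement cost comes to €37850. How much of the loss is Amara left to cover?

Depreciate 40%: the covered value is €37850 × 0.6 = €22710.
Subtract the deductible: €22710 − €2850 = €19860.
That's under the €98800 cap, so the insurer reimburses the full €19860.
Policyholder's share is the uncovered remainder: €37850 − €19860 = €17990.

€17990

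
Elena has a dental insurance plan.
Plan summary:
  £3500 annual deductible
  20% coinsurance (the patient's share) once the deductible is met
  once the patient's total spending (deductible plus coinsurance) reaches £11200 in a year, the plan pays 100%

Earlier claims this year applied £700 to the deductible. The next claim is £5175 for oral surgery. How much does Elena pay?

£3275

Remaining deductible: £3500 − £700 = £2800.
That leaves £5175 − £2800 = £2375 for coinsurance.
20% of £2375 = £475 falls to the patient.
So the patient owes £2800 + £475 = £3275 before any cap.
Total out-of-pocket so far would be £700 + £3275 = £3975, below the £11200 cap — no reduction.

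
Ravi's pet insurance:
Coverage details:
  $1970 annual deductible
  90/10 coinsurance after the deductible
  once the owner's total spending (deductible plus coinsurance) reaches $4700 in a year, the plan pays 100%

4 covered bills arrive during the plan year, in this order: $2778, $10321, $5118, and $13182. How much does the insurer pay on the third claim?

$4606.20

Bill 1, $2778: deductible takes $1970, $808 remains; 10% of $808 = $80.80. Owner owes $2050.80 (running OOP $2050.80). Plan pays $2778 − $2050.80 = $727.20.
Bill 2, $10321: deductible met; 10% of $10321 = $1032.10. Owner owes $1032.10 (running OOP $3082.90). Insurer: $10321 − $1032.10 = $9288.90.
Bill 3, $5118: deductible met; 10% of $5118 = $511.80. Owner owes $511.80 (running OOP $3594.70). Insurer: $5118 − $511.80 = $4606.20.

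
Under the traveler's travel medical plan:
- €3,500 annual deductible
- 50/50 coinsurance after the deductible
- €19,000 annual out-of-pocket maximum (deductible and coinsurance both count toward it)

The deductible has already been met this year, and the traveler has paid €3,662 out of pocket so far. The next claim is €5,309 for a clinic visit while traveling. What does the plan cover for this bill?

With the deductible met, the entire €5,309 is subject to coinsurance.
Traveler's 50% share of €5,309 is €2,654.50.
Total out-of-pocket so far would be €3,662 + €2,654.50 = €6,316.50, below the €19,000 cap — no reduction.
The plan picks up €5,309 − €2,654.50 = €2,654.50.

€2,654.50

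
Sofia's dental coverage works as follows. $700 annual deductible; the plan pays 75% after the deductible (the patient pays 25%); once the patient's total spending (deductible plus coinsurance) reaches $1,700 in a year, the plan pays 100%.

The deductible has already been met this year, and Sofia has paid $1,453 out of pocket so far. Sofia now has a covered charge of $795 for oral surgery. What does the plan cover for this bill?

$596.25

With the deductible met, the entire $795 is subject to coinsurance.
Coinsurance: $795 × 25% = $198.75.
Cumulative spending $1,453 + $198.75 = $1,651.75 stays under the $1,700 maximum.
Insurer pays the balance: $795 − $198.75 = $596.25.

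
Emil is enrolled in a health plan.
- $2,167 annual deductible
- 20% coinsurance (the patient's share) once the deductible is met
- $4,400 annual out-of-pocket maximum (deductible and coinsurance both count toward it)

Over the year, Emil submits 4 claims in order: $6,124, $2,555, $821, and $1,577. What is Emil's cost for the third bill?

#1 ($6,124): $2,167 finishes the deductible; $3,957 goes to coinsurance; coinsurance $3,957 × 20% = $791.40. Patient pays $2,958.40; OOP now $2,958.40.
#2 ($2,555): deductible met; 20% of $2,555 = $511. Cost to patient: $511. OOP to date $3,469.40.
#3 ($821): 20% coinsurance on $821 = $164.20. Cost to patient: $164.20. OOP to date $3,633.60.

$164.20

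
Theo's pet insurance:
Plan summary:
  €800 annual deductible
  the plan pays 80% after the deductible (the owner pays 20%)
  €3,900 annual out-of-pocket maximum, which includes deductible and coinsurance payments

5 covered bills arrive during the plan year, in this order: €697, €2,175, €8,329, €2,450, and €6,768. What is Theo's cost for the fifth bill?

€529.80

Claim 1 (€697): entire amount goes to the deductible. Cost to owner: €697. OOP to date €697.
Claim 2 (€2,175): €103 to deductible, leaving €2,072; coinsurance €2,072 × 20% = €414.40. Owner owes €517.40 (running OOP €1,214.40).
Claim 3 (€8,329): deductible already satisfied, so owner's share is 20% × €8,329 = €1,665.80. Owner owes €1,665.80 (running OOP €2,880.20).
Claim 4 (€2,450): deductible met; 20% of €2,450 = €490. Cost to owner: €490. OOP to date €3,370.20.
Claim 5 (€6,768): deductible already satisfied, so owner's share is 20% × €6,768 = €1,353.60. That would push OOP to €4,723.80, over the €3,900 cap, so owner pays €3,900 − €3,370.20 = €529.80.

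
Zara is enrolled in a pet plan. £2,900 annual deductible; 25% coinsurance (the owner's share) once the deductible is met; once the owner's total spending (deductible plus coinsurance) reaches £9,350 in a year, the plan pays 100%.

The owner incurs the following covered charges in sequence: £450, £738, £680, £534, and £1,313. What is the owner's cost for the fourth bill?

#1 (£450): fully absorbed by the deductible. Owner pays £450; OOP now £450.
#2 (£738): all of it applies to the deductible. Owner pays £738; OOP now £1,188.
#3 (£680): fully absorbed by the deductible. Owner pays £680; OOP now £1,868.
#4 (£534): entire amount goes to the deductible. Owner pays £534; OOP now £2,402.

£534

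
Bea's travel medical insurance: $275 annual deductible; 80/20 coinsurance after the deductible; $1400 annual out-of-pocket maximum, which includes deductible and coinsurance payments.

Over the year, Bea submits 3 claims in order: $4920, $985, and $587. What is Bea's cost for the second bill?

Claim 1 — $4920: deductible takes $275, $4645 remains; 20% of $4645 = $929. Traveler pays $1204; OOP now $1204.
Claim 2 — $985: deductible already satisfied, so traveler's share is 20% × $985 = $197. Adding that to $1204 gives $1401, past the $1400 cap; traveler pays only $1400 − $1204 = $196.

$196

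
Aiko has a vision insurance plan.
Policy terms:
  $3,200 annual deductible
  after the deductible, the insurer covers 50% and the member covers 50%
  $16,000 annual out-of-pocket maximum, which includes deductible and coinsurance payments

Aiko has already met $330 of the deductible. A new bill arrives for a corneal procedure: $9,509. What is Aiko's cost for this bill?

$330 of the $3,200 deductible is already met, leaving $2,870.
After the $2,870 deductible portion, $9,509 − $2,870 = $6,639 is subject to coinsurance.
Member's 50% share of $6,639 is $3,319.50.
Member responsibility before any cap: $2,870 + $3,319.50 = $6,189.50.
Total out-of-pocket so far would be $330 + $6,189.50 = $6,519.50, below the $16,000 cap — no reduction.

$6,189.50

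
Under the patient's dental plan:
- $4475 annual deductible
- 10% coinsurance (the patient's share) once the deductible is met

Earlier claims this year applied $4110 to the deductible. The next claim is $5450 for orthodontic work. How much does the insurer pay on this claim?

$4110 of the $4475 deductible is already met, leaving $365.
After the $365 deductible portion, $5450 − $365 = $5085 is subject to coinsurance.
Coinsurance: $5085 × 10% = $508.50.
So the patient owes $365 + $508.50 = $873.50.
The insurer covers the remainder: $5450 − $873.50 = $4576.50.

$4576.50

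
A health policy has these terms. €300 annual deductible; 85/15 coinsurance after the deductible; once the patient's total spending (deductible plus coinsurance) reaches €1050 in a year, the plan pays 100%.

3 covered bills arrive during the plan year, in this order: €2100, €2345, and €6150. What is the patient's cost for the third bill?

€128.25

Claim 1 — €2100: €300 finishes the deductible; €1800 goes to coinsurance; 15% of €1800 = €270. Cost to patient: €570. OOP to date €570.
Claim 2 — €2345: deductible met; 15% of €2345 = €351.75. Cost to patient: €351.75. OOP to date €921.75.
Claim 3 — €6150: 15% coinsurance on €6150 = €922.50. Adding that to €921.75 gives €1844.25, past the €1050 cap; patient pays only €1050 − €921.75 = €128.25.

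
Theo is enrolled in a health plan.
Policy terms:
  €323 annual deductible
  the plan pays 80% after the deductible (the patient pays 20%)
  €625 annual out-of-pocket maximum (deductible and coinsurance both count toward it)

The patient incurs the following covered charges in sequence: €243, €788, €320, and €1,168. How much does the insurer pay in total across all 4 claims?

Claim 1 (€243): all of it applies to the deductible. Cost to patient: €243. OOP to date €243. Plan pays €243 − €243 = €0.
Claim 2 (€788): €80 finishes the deductible; €708 goes to coinsurance; patient's 20% is €141.60. Patient pays €221.60; OOP now €464.60. Insurer: €788 − €221.60 = €566.40.
Claim 3 (€320): deductible already satisfied, so patient's share is 20% × €320 = €64. Patient owes €64 (running OOP €528.60). Insurer: €320 − €64 = €256.
Claim 4 (€1,168): 20% coinsurance on €1,168 = €233.60. Adding that to €528.60 gives €762.20, past the €625 cap; patient pays only €625 − €528.60 = €96.40. Plan pays €1,168 − €96.40 = €1,071.60.
Insurer total: €0 + €566.40 + €256 + €1,071.60 = €1,894.

€1,894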